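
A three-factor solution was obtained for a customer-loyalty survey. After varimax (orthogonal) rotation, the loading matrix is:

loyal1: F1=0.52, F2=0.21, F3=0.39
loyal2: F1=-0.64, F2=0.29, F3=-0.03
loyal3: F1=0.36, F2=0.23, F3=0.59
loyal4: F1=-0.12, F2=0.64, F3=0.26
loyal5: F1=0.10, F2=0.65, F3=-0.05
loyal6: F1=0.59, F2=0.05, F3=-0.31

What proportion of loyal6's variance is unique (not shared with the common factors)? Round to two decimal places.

0.55

h² = 0.59² + 0.05² + (-0.31)² = 0.3481 + 0.0025 + 0.0961 = 0.4467
Uniqueness u² = 1 − h² = 1 − 0.4467 = 0.5533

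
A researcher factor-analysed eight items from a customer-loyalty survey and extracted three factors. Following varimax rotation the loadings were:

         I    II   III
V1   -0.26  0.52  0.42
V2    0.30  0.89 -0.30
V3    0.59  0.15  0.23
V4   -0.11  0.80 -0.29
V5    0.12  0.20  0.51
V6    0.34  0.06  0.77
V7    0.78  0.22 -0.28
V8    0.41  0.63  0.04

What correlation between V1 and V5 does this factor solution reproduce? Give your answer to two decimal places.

0.29

r̂ = Σ λ_i·λ_j across factors = (-0.26)(0.12) + (0.52)(0.20) + (0.42)(0.51)
  = -0.0312 +0.1040 +0.2142 = 0.2870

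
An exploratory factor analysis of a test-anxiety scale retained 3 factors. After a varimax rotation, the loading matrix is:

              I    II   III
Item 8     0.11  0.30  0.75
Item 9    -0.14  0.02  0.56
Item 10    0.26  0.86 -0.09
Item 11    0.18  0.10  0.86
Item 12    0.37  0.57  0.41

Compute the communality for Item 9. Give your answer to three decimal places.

h² = (-0.14)² + 0.02² + 0.56² = 0.0196 + 0.0004 + 0.3136 = 0.3336

0.334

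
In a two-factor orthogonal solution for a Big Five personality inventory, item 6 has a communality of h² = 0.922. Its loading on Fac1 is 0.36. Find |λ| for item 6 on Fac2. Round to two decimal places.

0.89

Under orthogonal rotation h² = Σλ², so λ_Fac2² = h² − (0.1296) = 0.922 − 0.1296 = 0.7924.
|λ| = √0.7924 = 0.8902.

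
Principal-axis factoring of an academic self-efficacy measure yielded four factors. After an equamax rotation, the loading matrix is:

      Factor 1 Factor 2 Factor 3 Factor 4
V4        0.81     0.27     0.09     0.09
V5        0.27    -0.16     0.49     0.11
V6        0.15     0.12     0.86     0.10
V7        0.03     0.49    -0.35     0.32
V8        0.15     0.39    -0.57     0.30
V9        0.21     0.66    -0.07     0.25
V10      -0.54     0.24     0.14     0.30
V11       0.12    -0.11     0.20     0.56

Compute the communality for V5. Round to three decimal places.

h² = 0.27² + (-0.16)² + 0.49² + 0.11² = 0.0729 + 0.0256 + 0.2401 + 0.0121 = 0.3507

0.351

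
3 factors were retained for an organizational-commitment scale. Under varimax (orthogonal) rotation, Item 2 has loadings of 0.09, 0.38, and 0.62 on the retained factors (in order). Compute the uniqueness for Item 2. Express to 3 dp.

h² = 0.09² + 0.38² + 0.62² = 0.0081 + 0.1444 + 0.3844 = 0.5369
Uniqueness u² = 1 − h² = 1 − 0.5369 = 0.4631

0.463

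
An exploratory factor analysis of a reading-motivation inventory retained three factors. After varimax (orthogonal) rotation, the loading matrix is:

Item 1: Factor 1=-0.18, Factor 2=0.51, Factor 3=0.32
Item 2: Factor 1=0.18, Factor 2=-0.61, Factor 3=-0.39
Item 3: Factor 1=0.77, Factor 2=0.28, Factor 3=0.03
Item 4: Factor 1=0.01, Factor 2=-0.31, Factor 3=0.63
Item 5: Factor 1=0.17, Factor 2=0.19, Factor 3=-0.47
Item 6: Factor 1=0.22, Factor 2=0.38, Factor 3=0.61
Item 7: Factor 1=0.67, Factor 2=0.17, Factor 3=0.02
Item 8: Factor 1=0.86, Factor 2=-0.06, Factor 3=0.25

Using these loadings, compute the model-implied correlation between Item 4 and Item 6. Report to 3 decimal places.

0.269

r̂ = Σ λ_i·λ_j across factors = (0.01)(0.22) + (-0.31)(0.38) + (0.63)(0.61)
  = +0.0022 -0.1178 +0.3843 = 0.2687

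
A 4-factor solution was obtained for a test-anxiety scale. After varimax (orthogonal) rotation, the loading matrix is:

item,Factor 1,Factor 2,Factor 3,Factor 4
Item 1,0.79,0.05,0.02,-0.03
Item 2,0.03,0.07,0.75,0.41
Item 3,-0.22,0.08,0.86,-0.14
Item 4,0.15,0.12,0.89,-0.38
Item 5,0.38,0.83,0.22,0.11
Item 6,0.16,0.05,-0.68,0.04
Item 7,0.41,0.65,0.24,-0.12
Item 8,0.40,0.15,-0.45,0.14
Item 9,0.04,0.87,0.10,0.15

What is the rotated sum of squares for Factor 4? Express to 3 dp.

SS loadings for Factor 4 = (-0.03)² + 0.41² + (-0.14)² + (-0.38)² + 0.11² + 0.04² + (-0.12)² + 0.14² + 0.15² = 0.0009 + 0.1681 + 0.0196 + 0.1444 + 0.0121 + 0.0016 + 0.0144 + 0.0196 + 0.0225 = 0.4032

0.403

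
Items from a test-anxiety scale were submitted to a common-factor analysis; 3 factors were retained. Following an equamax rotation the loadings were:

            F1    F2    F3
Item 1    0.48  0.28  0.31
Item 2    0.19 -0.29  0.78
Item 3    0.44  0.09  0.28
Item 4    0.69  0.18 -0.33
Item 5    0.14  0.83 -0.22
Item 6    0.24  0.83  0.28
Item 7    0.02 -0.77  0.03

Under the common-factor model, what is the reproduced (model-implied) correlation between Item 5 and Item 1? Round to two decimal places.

0.23

r̂ = Σ λ_i·λ_j across factors = (0.14)(0.48) + (0.83)(0.28) + (-0.22)(0.31)
  = +0.0672 +0.2324 -0.0682 = 0.2314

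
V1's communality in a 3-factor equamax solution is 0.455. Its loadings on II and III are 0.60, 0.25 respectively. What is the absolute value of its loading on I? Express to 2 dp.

0.18

Under orthogonal rotation h² = Σλ², so λ_I² = h² − (0.4225) = 0.455 − 0.4225 = 0.0325.
|λ| = √0.0325 = 0.1803.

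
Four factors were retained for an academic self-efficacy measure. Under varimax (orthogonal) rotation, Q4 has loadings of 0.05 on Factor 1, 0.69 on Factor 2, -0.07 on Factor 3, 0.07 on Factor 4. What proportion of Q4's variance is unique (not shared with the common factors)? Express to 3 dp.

0.512

h² = 0.05² + 0.69² + (-0.07)² + 0.07² = 0.0025 + 0.4761 + 0.0049 + 0.0049 = 0.4884
Uniqueness u² = 1 − h² = 1 − 0.4884 = 0.5116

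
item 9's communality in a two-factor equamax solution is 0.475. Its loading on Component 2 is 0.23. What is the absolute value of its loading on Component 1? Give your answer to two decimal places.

0.65

Under orthogonal rotation h² = Σλ², so λ_Component 1² = h² − (0.0529) = 0.475 − 0.0529 = 0.4221.
|λ| = √0.4221 = 0.6497.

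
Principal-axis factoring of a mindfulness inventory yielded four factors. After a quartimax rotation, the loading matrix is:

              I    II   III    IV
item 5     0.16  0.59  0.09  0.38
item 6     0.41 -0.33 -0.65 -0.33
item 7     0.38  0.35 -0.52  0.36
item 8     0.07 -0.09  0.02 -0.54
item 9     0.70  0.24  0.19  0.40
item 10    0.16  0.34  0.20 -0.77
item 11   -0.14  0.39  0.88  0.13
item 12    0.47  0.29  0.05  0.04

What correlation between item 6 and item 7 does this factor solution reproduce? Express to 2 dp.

r̂ = Σ λ_i·λ_j across factors = (0.41)(0.38) + (-0.33)(0.35) + (-0.65)(-0.52) + (-0.33)(0.36)
  = +0.1558 -0.1155 +0.3380 -0.1188 = 0.2595

0.26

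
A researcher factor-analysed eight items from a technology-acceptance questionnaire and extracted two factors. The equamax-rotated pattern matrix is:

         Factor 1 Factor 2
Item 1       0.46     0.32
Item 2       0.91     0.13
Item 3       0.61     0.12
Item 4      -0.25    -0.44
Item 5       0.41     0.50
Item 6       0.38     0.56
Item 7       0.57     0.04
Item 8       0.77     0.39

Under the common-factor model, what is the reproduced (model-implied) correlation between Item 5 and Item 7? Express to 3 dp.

r̂ = Σ λ_i·λ_j across factors = (0.41)(0.57) + (0.50)(0.04)
  = +0.2337 +0.0200 = 0.2537

0.254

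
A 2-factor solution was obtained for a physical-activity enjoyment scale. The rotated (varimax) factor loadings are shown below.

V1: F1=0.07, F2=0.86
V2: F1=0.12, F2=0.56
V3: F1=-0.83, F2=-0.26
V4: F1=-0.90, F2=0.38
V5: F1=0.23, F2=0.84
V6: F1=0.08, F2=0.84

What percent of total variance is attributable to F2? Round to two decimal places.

44.61%

SS loadings for F2 = 0.86² + 0.56² + (-0.26)² + 0.38² + 0.84² + 0.84² = 2.6764
With 6 standardized items, total variance = 6. Proportion = 2.6764/6 = 0.4461 → 44.61%.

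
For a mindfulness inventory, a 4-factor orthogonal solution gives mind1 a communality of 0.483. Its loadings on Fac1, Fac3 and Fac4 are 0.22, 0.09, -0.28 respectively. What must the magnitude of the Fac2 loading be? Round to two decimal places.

0.59

Under orthogonal rotation h² = Σλ², so λ_Fac2² = h² − (0.1349) = 0.483 − 0.1349 = 0.3481.
|λ| = √0.3481 = 0.5900.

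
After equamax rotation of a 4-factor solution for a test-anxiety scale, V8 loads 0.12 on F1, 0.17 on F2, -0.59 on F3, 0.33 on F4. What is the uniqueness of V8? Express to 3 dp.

0.500

h² = 0.12² + 0.17² + (-0.59)² + 0.33² = 0.0144 + 0.0289 + 0.3481 + 0.1089 = 0.5003
Uniqueness u² = 1 − h² = 1 − 0.5003 = 0.4997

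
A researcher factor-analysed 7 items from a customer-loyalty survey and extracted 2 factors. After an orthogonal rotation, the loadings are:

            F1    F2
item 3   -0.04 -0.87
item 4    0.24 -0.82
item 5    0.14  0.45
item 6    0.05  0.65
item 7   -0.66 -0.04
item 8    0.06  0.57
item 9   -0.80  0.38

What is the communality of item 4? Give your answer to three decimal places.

0.730

h² = 0.24² + (-0.82)² = 0.0576 + 0.6724 = 0.7300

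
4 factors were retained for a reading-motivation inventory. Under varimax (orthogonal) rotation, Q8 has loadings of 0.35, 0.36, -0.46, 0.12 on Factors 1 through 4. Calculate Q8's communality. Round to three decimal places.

0.478

h² = 0.35² + 0.36² + (-0.46)² + 0.12² = 0.1225 + 0.1296 + 0.2116 + 0.0144 = 0.4781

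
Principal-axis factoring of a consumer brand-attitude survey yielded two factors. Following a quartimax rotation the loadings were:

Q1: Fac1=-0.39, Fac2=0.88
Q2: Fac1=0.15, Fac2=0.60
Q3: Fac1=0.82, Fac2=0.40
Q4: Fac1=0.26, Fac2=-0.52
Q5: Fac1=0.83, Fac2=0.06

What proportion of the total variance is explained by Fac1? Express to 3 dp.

SS loadings for Fac1 = (-0.39)² + 0.15² + 0.82² + 0.26² + 0.83² = 1.6035
Proportion of variance = 1.6035 / 5 = 0.3207.

0.321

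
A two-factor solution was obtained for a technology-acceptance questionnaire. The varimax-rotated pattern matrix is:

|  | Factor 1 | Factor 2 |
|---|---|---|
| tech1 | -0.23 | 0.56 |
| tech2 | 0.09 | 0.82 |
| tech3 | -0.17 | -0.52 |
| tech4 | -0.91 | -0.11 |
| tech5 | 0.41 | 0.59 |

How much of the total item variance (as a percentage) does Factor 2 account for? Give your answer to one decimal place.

SS loadings for Factor 2 = 0.56² + 0.82² + (-0.52)² + (-0.11)² + 0.59² = 1.6166
With 5 standardized items, total variance = 5. Proportion = 1.6166/5 = 0.3233 → 32.33%.

32.3%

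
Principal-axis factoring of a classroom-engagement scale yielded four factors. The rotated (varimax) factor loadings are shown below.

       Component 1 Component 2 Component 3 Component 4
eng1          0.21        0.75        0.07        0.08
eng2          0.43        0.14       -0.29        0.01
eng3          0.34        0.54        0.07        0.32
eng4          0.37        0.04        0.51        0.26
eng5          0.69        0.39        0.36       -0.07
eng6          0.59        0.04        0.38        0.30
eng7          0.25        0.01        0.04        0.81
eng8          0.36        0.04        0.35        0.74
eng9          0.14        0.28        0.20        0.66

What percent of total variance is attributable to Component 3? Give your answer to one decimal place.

SS loadings for Component 3 = 0.07² + (-0.29)² + 0.07² + 0.51² + 0.36² + 0.38² + 0.04² + 0.35² + 0.20² = 0.7921
With 9 standardized items, total variance = 9. Proportion = 0.7921/9 = 0.0880 → 8.80%.

8.8%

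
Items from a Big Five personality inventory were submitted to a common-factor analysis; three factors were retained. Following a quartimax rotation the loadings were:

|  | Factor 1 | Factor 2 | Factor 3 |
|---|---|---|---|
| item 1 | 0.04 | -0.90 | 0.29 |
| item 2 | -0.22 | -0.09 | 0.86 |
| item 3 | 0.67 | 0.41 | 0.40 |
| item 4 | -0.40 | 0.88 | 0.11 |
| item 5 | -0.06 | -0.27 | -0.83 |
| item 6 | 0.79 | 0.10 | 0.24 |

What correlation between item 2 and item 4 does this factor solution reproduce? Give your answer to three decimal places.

0.103

r̂ = Σ λ_i·λ_j across factors = (-0.22)(-0.40) + (-0.09)(0.88) + (0.86)(0.11)
  = +0.0880 -0.0792 +0.0946 = 0.1034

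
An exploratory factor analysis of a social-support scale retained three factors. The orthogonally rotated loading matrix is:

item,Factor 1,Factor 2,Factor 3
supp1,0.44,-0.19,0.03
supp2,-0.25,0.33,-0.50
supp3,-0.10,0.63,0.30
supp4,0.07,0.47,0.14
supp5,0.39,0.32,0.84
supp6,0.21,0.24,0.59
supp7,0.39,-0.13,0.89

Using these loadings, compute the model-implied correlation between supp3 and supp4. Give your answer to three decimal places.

0.331

r̂ = Σ λ_i·λ_j across factors = (-0.10)(0.07) + (0.63)(0.47) + (0.30)(0.14)
  = -0.0070 +0.2961 +0.0420 = 0.3311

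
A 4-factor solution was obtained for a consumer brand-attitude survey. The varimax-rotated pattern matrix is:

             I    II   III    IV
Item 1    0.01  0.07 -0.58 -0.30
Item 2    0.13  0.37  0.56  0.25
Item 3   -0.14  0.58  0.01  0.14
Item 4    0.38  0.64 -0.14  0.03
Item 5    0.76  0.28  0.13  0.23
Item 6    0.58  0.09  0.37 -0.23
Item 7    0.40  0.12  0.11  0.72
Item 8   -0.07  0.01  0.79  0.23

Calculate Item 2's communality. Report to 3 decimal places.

h² = 0.13² + 0.37² + 0.56² + 0.25² = 0.0169 + 0.1369 + 0.3136 + 0.0625 = 0.5299

0.530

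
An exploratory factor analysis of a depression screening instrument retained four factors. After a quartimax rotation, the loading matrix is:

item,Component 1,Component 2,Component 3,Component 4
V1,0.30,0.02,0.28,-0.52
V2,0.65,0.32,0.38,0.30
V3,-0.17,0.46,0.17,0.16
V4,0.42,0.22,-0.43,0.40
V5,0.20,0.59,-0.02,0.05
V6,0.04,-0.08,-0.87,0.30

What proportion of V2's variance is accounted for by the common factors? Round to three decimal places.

0.759

h² = 0.65² + 0.32² + 0.38² + 0.30² = 0.4225 + 0.1024 + 0.1444 + 0.0900 = 0.7593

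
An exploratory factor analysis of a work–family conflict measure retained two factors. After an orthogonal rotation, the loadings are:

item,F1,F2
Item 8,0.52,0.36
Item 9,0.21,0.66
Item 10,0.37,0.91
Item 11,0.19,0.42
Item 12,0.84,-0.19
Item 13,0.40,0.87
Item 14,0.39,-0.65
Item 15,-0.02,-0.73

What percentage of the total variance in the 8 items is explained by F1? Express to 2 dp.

SS loadings for F1 = 0.52² + 0.21² + 0.37² + 0.19² + 0.84² + 0.40² + 0.39² + (-0.02)² = 1.5056
With 8 standardized items, total variance = 8. Proportion = 1.5056/8 = 0.1882 → 18.82%.

18.82%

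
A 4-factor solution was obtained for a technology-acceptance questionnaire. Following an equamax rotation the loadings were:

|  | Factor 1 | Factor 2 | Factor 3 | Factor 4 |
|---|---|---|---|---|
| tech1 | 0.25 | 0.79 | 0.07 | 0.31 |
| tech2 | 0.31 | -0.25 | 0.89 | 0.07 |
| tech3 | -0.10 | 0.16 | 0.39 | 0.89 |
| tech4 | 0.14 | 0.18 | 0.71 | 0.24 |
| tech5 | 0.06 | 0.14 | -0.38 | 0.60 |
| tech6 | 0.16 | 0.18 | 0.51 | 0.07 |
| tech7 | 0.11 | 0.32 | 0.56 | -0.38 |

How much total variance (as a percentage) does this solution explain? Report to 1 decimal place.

Communalities: 0.7876, 0.9556, 0.9798, 0.6137, 0.5276, 0.3230, 0.5725; Σh² = 4.7598.
Total variance with 7 standardized items is 7, so the solution explains 4.7598/7 = 0.6800 = 68.00%.

68.0%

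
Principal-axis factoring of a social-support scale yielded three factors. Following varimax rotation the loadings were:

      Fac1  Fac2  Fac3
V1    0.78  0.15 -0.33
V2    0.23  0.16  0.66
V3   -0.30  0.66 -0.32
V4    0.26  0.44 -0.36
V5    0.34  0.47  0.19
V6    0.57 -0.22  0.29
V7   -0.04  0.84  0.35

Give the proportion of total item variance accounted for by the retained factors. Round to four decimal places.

0.5618

Communalities: 0.7398, 0.5141, 0.6280, 0.3908, 0.3726, 0.4574, 0.8297; Σh² = 3.9324.
Total variance with 7 standardized items is 7, so the solution explains 3.9324/7 = 0.5618.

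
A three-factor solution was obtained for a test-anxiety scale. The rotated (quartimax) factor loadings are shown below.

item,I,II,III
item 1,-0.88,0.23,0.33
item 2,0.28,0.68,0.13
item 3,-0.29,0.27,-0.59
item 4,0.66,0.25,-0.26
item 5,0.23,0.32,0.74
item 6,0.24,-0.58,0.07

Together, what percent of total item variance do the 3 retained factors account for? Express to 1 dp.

Communalities: 0.9362, 0.5577, 0.5051, 0.5657, 0.7029, 0.3989; Σh² = 3.6665.
Total variance with 6 standardized items is 6, so the solution explains 3.6665/6 = 0.6111 = 61.11%.

61.1%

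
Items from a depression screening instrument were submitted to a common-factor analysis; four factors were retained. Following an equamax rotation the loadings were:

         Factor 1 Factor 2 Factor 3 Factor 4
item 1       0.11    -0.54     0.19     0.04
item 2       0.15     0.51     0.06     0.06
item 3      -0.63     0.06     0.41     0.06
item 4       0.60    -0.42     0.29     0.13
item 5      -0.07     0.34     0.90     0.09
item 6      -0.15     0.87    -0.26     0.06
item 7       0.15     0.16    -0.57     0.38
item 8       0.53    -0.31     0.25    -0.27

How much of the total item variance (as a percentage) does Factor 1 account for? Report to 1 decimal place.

14.0%

SS loadings for Factor 1 = 0.11² + 0.15² + (-0.63)² + 0.60² + (-0.07)² + (-0.15)² + 0.15² + 0.53² = 1.1223
With 8 standardized items, total variance = 8. Proportion = 1.1223/8 = 0.1403 → 14.03%.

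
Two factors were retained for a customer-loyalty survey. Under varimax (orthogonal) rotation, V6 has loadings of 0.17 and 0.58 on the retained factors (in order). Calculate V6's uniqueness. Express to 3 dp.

h² = 0.17² + 0.58² = 0.0289 + 0.3364 = 0.3653
Uniqueness u² = 1 − h² = 1 − 0.3653 = 0.6347

0.635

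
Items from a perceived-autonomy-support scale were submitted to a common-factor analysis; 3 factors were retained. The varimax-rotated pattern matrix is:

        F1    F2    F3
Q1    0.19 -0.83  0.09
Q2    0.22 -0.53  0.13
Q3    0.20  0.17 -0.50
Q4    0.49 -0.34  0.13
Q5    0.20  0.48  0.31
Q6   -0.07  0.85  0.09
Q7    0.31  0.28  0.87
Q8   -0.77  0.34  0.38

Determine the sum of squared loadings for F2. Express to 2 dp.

SS loadings for F2 = (-0.83)² + (-0.53)² + 0.17² + (-0.34)² + 0.48² + 0.85² + 0.28² + 0.34² = 0.6889 + 0.2809 + 0.0289 + 0.1156 + 0.2304 + 0.7225 + 0.0784 + 0.1156 = 2.2612

2.26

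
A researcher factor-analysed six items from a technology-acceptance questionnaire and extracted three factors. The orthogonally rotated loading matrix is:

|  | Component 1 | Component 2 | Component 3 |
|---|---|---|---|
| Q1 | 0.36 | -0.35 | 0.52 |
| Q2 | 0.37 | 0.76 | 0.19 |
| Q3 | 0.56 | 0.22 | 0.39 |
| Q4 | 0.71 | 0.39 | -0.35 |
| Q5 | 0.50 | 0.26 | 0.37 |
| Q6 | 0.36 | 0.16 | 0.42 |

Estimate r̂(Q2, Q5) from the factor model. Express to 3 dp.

r̂ = Σ λ_i·λ_j across factors = (0.37)(0.50) + (0.76)(0.26) + (0.19)(0.37)
  = +0.1850 +0.1976 +0.0703 = 0.4529

0.453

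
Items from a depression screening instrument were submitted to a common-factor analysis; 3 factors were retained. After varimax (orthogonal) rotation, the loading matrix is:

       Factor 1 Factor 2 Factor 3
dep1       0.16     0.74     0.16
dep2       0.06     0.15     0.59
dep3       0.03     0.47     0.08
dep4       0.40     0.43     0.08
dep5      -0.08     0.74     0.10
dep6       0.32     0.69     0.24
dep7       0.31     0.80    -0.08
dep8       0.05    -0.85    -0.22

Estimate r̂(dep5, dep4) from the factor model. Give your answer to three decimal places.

r̂ = Σ λ_i·λ_j across factors = (-0.08)(0.40) + (0.74)(0.43) + (0.10)(0.08)
  = -0.0320 +0.3182 +0.0080 = 0.2942

0.294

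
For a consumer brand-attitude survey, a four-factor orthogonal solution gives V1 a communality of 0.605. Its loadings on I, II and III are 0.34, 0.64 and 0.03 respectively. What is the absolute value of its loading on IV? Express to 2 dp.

Under orthogonal rotation h² = Σλ², so λ_IV² = h² − (0.5261) = 0.605 − 0.5261 = 0.0789.
|λ| = √0.0789 = 0.2809.

0.28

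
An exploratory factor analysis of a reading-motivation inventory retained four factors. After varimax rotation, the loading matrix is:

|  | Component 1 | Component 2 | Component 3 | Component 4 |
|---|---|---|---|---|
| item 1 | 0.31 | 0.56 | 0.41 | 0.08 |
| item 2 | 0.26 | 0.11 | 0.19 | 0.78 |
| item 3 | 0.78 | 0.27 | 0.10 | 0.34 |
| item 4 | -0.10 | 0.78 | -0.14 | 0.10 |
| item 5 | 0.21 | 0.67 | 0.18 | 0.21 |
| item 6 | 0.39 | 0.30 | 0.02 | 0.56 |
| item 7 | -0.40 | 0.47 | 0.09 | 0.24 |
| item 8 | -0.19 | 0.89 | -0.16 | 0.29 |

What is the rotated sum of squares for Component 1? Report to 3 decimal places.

SS loadings for Component 1 = 0.31² + 0.26² + 0.78² + (-0.10)² + 0.21² + 0.39² + (-0.40)² + (-0.19)² = 0.0961 + 0.0676 + 0.6084 + 0.0100 + 0.0441 + 0.1521 + 0.1600 + 0.0361 = 1.1744

1.174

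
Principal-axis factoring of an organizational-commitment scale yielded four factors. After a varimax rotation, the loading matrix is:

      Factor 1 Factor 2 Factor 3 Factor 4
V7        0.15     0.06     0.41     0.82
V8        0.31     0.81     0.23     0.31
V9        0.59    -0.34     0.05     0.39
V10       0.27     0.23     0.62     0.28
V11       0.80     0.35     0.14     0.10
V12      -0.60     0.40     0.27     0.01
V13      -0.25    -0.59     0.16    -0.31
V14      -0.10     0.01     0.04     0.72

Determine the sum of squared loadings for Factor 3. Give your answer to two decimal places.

SS loadings for Factor 3 = 0.41² + 0.23² + 0.05² + 0.62² + 0.14² + 0.27² + 0.16² + 0.04² = 0.1681 + 0.0529 + 0.0025 + 0.3844 + 0.0196 + 0.0729 + 0.0256 + 0.0016 = 0.7276

0.73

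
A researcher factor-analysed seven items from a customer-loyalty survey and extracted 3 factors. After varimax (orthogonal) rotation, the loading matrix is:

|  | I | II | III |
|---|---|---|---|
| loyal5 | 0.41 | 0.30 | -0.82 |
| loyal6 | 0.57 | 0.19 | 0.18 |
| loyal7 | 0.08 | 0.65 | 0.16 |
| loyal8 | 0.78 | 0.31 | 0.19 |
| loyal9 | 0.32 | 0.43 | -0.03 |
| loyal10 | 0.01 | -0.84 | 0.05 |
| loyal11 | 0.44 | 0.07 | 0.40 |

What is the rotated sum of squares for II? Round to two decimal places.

SS loadings for II = 0.30² + 0.19² + 0.65² + 0.31² + 0.43² + (-0.84)² + 0.07² = 0.0900 + 0.0361 + 0.4225 + 0.0961 + 0.1849 + 0.7056 + 0.0049 = 1.5401

1.54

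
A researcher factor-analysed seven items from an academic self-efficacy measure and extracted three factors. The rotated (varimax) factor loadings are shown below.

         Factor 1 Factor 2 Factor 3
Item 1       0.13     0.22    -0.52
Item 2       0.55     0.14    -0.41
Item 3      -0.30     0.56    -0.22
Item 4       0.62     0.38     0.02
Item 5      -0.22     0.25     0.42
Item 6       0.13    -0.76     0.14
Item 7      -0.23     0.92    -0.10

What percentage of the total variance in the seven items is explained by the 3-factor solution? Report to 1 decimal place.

51.7%

Communalities: 0.3357, 0.4902, 0.4520, 0.5292, 0.2873, 0.6141, 0.9093; Σh² = 3.6178.
Total variance with 7 standardized items is 7, so the solution explains 3.6178/7 = 0.5168 = 51.68%.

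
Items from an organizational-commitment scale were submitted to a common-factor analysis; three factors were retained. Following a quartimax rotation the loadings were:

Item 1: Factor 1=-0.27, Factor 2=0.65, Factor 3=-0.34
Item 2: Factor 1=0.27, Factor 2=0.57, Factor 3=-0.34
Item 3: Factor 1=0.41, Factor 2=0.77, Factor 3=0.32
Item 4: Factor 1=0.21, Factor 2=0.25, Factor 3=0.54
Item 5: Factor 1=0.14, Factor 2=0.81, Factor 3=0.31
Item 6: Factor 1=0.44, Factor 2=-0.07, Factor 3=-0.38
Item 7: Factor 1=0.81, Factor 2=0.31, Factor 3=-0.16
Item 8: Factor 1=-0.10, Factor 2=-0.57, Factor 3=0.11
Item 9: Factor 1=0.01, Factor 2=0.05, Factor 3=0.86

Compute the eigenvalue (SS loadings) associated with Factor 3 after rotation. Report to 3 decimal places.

SS loadings for Factor 3 = (-0.34)² + (-0.34)² + 0.32² + 0.54² + 0.31² + (-0.38)² + (-0.16)² + 0.11² + 0.86² = 0.1156 + 0.1156 + 0.1024 + 0.2916 + 0.0961 + 0.1444 + 0.0256 + 0.0121 + 0.7396 = 1.6430

1.643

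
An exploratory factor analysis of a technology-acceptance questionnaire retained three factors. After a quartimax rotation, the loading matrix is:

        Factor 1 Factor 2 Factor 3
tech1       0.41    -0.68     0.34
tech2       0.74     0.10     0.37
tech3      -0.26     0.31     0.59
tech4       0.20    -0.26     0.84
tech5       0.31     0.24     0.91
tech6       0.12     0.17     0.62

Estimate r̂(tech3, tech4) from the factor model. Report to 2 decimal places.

r̂ = Σ λ_i·λ_j across factors = (-0.26)(0.20) + (0.31)(-0.26) + (0.59)(0.84)
  = -0.0520 -0.0806 +0.4956 = 0.3630

0.36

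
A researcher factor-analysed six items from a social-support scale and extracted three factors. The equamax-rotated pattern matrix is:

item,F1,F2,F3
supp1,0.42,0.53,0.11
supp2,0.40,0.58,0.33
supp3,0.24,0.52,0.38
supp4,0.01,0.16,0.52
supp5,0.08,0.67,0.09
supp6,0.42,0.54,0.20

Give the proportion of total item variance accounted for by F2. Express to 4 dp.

0.2756

SS loadings for F2 = 0.53² + 0.58² + 0.52² + 0.16² + 0.67² + 0.54² = 1.6538
Proportion of variance = 1.6538 / 6 = 0.2756.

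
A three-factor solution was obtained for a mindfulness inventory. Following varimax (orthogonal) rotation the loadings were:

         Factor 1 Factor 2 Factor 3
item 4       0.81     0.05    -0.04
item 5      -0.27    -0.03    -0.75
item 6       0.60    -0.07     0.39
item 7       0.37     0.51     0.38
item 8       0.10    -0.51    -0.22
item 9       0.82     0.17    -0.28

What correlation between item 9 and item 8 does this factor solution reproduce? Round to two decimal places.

r̂ = Σ λ_i·λ_j across factors = (0.82)(0.10) + (0.17)(-0.51) + (-0.28)(-0.22)
  = +0.0820 -0.0867 +0.0616 = 0.0569

0.06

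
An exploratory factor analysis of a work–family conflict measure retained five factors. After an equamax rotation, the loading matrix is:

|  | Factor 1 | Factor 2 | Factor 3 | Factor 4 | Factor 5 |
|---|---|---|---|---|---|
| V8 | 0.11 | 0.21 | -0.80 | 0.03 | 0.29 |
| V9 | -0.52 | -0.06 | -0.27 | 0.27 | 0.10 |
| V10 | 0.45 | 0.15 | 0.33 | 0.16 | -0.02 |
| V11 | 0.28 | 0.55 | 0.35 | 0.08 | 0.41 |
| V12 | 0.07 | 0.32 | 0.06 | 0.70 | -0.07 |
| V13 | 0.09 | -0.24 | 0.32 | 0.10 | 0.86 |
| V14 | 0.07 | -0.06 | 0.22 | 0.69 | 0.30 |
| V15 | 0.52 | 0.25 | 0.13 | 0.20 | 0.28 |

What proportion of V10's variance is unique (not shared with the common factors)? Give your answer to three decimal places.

0.640

h² = 0.45² + 0.15² + 0.33² + 0.16² + (-0.02)² = 0.2025 + 0.0225 + 0.1089 + 0.0256 + 0.0004 = 0.3599
Uniqueness u² = 1 − h² = 1 − 0.3599 = 0.6401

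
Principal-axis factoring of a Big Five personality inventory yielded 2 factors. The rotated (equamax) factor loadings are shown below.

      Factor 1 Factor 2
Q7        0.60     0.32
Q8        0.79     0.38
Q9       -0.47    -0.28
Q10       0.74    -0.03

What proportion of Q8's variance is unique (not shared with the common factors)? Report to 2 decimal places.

h² = 0.79² + 0.38² = 0.6241 + 0.1444 = 0.7685
Uniqueness u² = 1 − h² = 1 − 0.7685 = 0.2315

0.23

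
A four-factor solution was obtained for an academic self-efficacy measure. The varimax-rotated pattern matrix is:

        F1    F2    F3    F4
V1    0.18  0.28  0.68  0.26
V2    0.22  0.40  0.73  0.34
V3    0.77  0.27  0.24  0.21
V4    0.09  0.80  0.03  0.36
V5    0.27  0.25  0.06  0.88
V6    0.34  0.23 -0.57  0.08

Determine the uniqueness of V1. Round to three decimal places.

0.359

h² = 0.18² + 0.28² + 0.68² + 0.26² = 0.0324 + 0.0784 + 0.4624 + 0.0676 = 0.6408
Uniqueness u² = 1 − h² = 1 − 0.6408 = 0.3592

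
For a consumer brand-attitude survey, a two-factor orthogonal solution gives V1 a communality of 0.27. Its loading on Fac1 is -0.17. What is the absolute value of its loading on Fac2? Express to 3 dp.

0.491

Under orthogonal rotation h² = Σλ², so λ_Fac2² = h² − (0.0289) = 0.27 − 0.0289 = 0.2411.
|λ| = √0.2411 = 0.4910.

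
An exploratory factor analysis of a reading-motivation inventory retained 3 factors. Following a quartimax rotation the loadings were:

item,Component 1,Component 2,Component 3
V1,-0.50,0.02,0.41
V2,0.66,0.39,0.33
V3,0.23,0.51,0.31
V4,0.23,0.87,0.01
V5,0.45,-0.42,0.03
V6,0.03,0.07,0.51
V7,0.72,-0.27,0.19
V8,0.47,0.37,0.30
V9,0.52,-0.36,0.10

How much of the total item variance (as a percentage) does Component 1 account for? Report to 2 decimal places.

SS loadings for Component 1 = (-0.50)² + 0.66² + 0.23² + 0.23² + 0.45² + 0.03² + 0.72² + 0.47² + 0.52² = 2.0045
With 9 standardized items, total variance = 9. Proportion = 2.0045/9 = 0.2227 → 22.27%.

22.27%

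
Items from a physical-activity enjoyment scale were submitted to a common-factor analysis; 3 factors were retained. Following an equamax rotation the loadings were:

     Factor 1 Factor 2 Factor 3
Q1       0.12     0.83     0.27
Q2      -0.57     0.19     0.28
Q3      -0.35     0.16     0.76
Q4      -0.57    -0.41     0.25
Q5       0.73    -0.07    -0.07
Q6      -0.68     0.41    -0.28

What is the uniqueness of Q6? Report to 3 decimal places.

h² = (-0.68)² + 0.41² + (-0.28)² = 0.4624 + 0.1681 + 0.0784 = 0.7089
Uniqueness u² = 1 − h² = 1 − 0.7089 = 0.2911

0.291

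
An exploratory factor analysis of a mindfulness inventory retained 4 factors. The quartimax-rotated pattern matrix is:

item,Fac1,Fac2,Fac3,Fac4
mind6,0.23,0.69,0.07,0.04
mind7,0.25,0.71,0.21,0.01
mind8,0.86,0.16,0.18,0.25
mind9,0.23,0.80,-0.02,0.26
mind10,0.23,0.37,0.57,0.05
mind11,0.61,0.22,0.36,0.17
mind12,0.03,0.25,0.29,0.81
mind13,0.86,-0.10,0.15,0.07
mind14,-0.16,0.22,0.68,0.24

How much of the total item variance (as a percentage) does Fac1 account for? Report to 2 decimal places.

SS loadings for Fac1 = 0.23² + 0.25² + 0.86² + 0.23² + 0.23² + 0.61² + 0.03² + 0.86² + (-0.16)² = 2.0990
With 9 standardized items, total variance = 9. Proportion = 2.0990/9 = 0.2332 → 23.32%.

23.32%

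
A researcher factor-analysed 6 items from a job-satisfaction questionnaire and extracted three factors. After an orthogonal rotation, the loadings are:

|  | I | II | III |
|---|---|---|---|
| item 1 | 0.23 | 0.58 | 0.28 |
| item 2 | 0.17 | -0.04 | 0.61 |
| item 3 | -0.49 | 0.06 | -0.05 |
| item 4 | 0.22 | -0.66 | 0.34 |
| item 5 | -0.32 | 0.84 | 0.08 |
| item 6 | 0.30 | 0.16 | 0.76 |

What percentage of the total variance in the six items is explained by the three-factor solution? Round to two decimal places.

53.73%

SS loadings by factor: 0.5627, 1.5084, 1.1526; total = 3.2237.
Total variance with 6 standardized items is 6, so the solution explains 3.2237/6 = 0.5373 = 53.73%.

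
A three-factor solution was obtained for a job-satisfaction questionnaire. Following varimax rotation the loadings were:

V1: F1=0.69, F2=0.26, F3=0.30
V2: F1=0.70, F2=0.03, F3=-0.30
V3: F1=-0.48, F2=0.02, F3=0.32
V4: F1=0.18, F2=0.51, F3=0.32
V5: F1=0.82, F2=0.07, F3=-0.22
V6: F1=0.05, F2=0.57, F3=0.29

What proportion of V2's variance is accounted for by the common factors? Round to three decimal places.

0.581

h² = 0.70² + 0.03² + (-0.30)² = 0.4900 + 0.0009 + 0.0900 = 0.5809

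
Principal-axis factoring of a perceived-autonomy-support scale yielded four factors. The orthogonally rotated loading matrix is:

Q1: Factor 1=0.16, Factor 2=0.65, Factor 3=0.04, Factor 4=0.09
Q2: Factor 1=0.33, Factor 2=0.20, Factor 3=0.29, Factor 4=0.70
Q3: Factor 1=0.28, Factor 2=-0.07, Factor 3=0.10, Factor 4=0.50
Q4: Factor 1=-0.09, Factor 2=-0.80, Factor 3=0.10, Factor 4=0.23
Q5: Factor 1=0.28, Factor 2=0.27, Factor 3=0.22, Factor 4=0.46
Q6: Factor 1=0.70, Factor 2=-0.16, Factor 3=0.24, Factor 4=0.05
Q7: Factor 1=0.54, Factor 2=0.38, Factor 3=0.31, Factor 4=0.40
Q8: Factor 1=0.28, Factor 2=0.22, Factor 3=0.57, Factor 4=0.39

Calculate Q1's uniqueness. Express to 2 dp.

0.54

h² = 0.16² + 0.65² + 0.04² + 0.09² = 0.0256 + 0.4225 + 0.0016 + 0.0081 = 0.4578
Uniqueness u² = 1 − h² = 1 − 0.4578 = 0.5422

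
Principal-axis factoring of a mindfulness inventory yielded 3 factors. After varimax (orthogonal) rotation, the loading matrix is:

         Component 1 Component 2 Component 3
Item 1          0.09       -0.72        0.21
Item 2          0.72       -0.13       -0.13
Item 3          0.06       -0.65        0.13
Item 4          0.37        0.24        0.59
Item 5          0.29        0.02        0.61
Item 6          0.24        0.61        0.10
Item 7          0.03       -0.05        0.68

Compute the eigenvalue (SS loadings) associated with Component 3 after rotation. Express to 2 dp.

1.27

SS loadings for Component 3 = 0.21² + (-0.13)² + 0.13² + 0.59² + 0.61² + 0.10² + 0.68² = 0.0441 + 0.0169 + 0.0169 + 0.3481 + 0.3721 + 0.0100 + 0.4624 = 1.2705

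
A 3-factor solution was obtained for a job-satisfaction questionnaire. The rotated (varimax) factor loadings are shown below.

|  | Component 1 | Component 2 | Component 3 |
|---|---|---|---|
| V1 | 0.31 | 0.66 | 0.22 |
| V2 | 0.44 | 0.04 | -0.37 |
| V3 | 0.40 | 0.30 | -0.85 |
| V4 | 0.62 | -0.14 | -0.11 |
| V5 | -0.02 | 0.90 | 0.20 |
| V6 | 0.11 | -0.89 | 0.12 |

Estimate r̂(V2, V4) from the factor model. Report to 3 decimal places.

r̂ = Σ λ_i·λ_j across factors = (0.44)(0.62) + (0.04)(-0.14) + (-0.37)(-0.11)
  = +0.2728 -0.0056 +0.0407 = 0.3079

0.308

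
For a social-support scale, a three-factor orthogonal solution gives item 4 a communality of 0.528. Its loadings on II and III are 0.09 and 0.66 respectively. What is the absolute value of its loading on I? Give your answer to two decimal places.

Under orthogonal rotation h² = Σλ², so λ_I² = h² − (0.4437) = 0.528 − 0.4437 = 0.0843.
|λ| = √0.0843 = 0.2903.

0.29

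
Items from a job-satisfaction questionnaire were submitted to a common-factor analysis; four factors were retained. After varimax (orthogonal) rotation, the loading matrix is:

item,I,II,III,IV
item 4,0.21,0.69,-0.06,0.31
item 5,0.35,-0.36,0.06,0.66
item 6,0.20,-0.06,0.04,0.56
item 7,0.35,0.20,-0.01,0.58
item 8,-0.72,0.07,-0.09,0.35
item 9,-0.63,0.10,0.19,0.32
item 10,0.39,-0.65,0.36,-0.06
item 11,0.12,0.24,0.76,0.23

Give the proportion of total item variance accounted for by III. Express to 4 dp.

0.0950

SS loadings for III = (-0.06)² + 0.06² + 0.04² + (-0.01)² + (-0.09)² + 0.19² + 0.36² + 0.76² = 0.7603
Proportion of variance = 0.7603 / 8 = 0.0950.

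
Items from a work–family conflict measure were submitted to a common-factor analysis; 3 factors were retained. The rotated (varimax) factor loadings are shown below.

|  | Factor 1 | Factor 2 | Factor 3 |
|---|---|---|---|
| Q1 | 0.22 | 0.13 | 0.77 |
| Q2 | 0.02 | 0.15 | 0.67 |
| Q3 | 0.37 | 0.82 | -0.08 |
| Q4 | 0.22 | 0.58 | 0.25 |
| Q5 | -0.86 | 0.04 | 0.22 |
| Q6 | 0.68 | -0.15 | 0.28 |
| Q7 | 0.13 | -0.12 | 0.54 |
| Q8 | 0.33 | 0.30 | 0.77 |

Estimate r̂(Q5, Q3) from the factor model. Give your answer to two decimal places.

r̂ = Σ λ_i·λ_j across factors = (-0.86)(0.37) + (0.04)(0.82) + (0.22)(-0.08)
  = -0.3182 +0.0328 -0.0176 = -0.3030

-0.30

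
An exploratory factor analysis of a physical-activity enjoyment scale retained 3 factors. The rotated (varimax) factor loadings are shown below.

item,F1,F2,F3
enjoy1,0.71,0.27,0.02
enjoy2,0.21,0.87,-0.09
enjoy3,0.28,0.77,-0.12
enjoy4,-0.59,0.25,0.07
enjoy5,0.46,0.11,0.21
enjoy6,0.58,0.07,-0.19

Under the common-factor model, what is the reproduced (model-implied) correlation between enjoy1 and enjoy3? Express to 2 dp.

r̂ = Σ λ_i·λ_j across factors = (0.71)(0.28) + (0.27)(0.77) + (0.02)(-0.12)
  = +0.1988 +0.2079 -0.0024 = 0.4043

0.40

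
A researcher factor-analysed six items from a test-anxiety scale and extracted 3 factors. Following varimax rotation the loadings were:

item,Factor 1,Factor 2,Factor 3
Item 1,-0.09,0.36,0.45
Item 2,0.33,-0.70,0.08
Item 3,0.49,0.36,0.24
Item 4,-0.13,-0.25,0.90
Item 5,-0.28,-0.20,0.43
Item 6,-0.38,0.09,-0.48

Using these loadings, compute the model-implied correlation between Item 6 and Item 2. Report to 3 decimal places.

-0.227

r̂ = Σ λ_i·λ_j across factors = (-0.38)(0.33) + (0.09)(-0.70) + (-0.48)(0.08)
  = -0.1254 -0.0630 -0.0384 = -0.2268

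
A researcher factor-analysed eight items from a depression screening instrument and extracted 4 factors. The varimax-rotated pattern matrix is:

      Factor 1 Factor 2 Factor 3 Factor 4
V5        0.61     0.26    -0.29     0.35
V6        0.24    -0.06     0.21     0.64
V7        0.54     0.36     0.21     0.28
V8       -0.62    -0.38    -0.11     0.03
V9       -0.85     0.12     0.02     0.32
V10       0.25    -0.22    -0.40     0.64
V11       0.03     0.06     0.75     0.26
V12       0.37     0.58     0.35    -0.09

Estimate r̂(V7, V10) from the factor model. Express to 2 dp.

0.15

r̂ = Σ λ_i·λ_j across factors = (0.54)(0.25) + (0.36)(-0.22) + (0.21)(-0.40) + (0.28)(0.64)
  = +0.1350 -0.0792 -0.0840 +0.1792 = 0.1510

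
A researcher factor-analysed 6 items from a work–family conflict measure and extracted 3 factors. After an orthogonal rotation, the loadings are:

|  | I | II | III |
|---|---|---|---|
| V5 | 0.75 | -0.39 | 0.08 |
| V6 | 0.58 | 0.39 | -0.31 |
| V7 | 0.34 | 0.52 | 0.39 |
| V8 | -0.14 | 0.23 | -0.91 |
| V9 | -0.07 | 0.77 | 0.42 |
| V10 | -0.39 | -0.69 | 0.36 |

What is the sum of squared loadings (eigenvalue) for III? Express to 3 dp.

SS loadings for III = 0.08² + (-0.31)² + 0.39² + (-0.91)² + 0.42² + 0.36² = 0.0064 + 0.0961 + 0.1521 + 0.8281 + 0.1764 + 0.1296 = 1.3887

1.389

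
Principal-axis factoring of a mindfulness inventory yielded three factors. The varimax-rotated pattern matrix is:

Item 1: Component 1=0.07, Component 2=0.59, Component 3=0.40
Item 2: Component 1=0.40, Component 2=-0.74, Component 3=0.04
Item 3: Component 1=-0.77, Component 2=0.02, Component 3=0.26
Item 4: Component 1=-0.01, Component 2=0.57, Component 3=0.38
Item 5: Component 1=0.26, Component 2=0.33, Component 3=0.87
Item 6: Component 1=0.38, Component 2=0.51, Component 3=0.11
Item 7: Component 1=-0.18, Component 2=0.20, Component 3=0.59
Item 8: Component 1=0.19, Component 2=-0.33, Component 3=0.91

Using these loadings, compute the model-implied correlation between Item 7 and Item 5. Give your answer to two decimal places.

0.53

r̂ = Σ λ_i·λ_j across factors = (-0.18)(0.26) + (0.20)(0.33) + (0.59)(0.87)
  = -0.0468 +0.0660 +0.5133 = 0.5325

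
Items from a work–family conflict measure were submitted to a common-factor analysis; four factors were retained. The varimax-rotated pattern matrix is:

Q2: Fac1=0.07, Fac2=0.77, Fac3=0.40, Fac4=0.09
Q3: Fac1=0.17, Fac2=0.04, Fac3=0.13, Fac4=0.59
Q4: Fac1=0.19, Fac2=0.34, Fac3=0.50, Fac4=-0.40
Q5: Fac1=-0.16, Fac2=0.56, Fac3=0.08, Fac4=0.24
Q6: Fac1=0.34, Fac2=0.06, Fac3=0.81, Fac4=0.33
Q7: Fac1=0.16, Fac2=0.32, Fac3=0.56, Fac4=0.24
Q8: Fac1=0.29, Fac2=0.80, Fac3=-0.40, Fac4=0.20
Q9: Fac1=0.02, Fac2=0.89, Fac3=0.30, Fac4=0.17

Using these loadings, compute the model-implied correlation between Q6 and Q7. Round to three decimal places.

r̂ = Σ λ_i·λ_j across factors = (0.34)(0.16) + (0.06)(0.32) + (0.81)(0.56) + (0.33)(0.24)
  = +0.0544 +0.0192 +0.4536 +0.0792 = 0.6064

0.606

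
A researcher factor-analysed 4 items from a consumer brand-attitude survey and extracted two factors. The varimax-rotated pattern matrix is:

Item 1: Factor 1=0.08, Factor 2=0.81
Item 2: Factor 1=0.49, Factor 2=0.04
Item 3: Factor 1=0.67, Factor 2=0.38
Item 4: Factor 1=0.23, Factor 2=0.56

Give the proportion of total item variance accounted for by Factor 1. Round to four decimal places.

SS loadings for Factor 1 = 0.08² + 0.49² + 0.67² + 0.23² = 0.7483
Proportion of variance = 0.7483 / 4 = 0.1871.

0.1871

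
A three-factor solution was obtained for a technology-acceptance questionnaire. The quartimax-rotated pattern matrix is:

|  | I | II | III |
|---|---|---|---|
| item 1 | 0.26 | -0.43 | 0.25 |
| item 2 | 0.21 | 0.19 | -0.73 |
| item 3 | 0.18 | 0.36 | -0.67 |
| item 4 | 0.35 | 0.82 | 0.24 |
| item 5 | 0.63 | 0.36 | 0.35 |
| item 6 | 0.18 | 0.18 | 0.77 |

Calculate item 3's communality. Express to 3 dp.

h² = 0.18² + 0.36² + (-0.67)² = 0.0324 + 0.1296 + 0.4489 = 0.6109

0.611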